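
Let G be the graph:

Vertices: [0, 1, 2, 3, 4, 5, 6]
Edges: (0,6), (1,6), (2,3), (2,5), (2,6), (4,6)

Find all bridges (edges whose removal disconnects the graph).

A bridge is an edge whose removal increases the number of connected components.
Bridges found: (0,6), (1,6), (2,3), (2,5), (2,6), (4,6)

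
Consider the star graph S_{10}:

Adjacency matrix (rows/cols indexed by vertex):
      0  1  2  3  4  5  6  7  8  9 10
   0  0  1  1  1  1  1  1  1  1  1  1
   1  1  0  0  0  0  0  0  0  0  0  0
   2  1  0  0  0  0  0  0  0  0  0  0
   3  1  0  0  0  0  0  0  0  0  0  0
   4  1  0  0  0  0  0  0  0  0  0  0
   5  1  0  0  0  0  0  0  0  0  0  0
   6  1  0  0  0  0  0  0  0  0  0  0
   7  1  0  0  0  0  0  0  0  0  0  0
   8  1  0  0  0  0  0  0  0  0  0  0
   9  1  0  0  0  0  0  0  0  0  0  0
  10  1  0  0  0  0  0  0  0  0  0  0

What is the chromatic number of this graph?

S_{10} has one hub adjacent to 10 leaves; leaves are pairwise non-adjacent.
Color the hub 0 and every leaf 1.
Chromatic number = 2.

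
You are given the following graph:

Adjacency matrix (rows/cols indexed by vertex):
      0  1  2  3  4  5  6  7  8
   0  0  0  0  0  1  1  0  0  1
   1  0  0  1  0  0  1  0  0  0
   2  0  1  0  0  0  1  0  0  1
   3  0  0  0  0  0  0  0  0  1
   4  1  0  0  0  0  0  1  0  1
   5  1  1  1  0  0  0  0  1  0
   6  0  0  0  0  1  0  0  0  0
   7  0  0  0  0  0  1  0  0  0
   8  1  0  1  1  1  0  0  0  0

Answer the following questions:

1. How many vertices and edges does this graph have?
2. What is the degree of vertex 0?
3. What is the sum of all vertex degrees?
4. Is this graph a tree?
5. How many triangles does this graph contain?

Count: 9 vertices, 11 edges.
Vertex 0 has neighbors [4, 5, 8], degree = 3.
Handshaking lemma: 2 * 11 = 22.
A tree on 9 vertices has 8 edges. This graph has 11 edges (3 extra). Not a tree.
Number of triangles = 2.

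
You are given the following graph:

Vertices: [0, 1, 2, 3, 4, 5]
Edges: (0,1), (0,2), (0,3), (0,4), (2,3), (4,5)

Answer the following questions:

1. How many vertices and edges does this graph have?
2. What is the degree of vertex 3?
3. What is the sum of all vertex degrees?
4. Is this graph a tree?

Count: 6 vertices, 6 edges.
Vertex 3 has neighbors [0, 2], degree = 2.
Handshaking lemma: 2 * 6 = 12.
A tree on 6 vertices has 5 edges. This graph has 6 edges (1 extra). Not a tree.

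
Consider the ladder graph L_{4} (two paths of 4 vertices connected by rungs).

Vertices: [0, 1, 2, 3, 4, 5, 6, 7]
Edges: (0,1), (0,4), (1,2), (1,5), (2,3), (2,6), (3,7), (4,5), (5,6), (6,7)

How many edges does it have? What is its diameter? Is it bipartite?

Ladder graph L_{4}: 4 rungs + 2 * (4-1) path edges = 4 + 6 = 10 edges.
Diameter = 4.
Ladder graphs are bipartite (alternating coloring along each path).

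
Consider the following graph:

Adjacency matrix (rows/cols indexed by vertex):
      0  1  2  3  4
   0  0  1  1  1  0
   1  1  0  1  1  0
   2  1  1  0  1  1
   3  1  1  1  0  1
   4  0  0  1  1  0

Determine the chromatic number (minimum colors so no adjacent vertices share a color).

The graph has a maximum clique of size 4 (lower bound on chromatic number).
A valid 4-coloring: {0: 2, 1: 3, 2: 0, 3: 1, 4: 2}.
Chromatic number = 4.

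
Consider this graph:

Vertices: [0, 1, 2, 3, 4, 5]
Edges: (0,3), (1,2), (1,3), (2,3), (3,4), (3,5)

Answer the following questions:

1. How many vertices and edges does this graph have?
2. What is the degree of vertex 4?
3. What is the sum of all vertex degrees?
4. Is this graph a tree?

Count: 6 vertices, 6 edges.
Vertex 4 has neighbors [3], degree = 1.
Handshaking lemma: 2 * 6 = 12.
A tree on 6 vertices has 5 edges. This graph has 6 edges (1 extra). Not a tree.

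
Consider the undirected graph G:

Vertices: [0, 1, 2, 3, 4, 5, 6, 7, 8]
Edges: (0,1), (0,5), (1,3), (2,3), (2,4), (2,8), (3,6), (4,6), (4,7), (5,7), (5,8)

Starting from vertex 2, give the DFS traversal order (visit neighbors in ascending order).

DFS from vertex 2 (neighbors processed in ascending order):
Visit order: 2, 3, 1, 0, 5, 7, 4, 6, 8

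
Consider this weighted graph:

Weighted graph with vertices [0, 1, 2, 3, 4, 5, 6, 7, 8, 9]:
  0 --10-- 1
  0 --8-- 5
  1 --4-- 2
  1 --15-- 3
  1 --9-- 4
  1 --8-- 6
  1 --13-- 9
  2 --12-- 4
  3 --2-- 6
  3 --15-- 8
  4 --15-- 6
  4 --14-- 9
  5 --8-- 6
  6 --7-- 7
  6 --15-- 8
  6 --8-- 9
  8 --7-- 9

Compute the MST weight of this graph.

Applying Kruskal's algorithm (sort edges by weight, add if no cycle):
  Add (3,6) w=2
  Add (1,2) w=4
  Add (6,7) w=7
  Add (8,9) w=7
  Add (0,5) w=8
  Add (1,6) w=8
  Add (5,6) w=8
  Add (6,9) w=8
  Add (1,4) w=9
  Skip (0,1) w=10 (creates cycle)
  Skip (2,4) w=12 (creates cycle)
  Skip (1,9) w=13 (creates cycle)
  Skip (4,9) w=14 (creates cycle)
  Skip (1,3) w=15 (creates cycle)
  Skip (3,8) w=15 (creates cycle)
  Skip (4,6) w=15 (creates cycle)
  Skip (6,8) w=15 (creates cycle)
MST weight = 61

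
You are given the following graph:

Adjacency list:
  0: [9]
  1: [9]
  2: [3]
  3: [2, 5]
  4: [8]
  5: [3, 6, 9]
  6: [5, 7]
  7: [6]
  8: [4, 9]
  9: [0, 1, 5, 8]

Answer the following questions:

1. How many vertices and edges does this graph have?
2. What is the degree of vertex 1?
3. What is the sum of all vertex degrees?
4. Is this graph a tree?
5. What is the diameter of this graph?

Count: 10 vertices, 9 edges.
Vertex 1 has neighbors [9], degree = 1.
Handshaking lemma: 2 * 9 = 18.
A graph is a tree iff it is connected and has exactly n-1 edges. This graph is connected (all 10 vertices in one component) and has 10-1 = 9 edges. It is a tree.
Diameter (longest shortest path) = 5.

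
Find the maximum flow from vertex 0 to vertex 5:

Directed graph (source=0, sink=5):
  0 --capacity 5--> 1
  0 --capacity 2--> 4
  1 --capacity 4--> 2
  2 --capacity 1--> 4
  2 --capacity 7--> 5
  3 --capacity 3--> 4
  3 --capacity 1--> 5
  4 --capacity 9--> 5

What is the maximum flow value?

Computing max flow:
  Flow on (0->1): 4/5
  Flow on (0->4): 2/2
  Flow on (1->2): 4/4
  Flow on (2->5): 4/7
  Flow on (4->5): 2/9
Maximum flow = 6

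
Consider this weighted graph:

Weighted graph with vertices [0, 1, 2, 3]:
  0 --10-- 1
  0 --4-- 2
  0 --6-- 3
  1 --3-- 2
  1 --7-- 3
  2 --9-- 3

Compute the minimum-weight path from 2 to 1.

Using Dijkstra's algorithm from vertex 2:
Shortest path: 2 -> 1
Total weight: 3 = 3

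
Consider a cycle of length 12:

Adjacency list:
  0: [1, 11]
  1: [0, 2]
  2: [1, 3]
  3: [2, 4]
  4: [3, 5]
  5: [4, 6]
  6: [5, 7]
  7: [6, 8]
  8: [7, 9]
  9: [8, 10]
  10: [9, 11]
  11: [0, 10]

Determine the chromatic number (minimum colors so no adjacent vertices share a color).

This is an even cycle (C_12). Even cycles are bipartite.
Chromatic number = 2.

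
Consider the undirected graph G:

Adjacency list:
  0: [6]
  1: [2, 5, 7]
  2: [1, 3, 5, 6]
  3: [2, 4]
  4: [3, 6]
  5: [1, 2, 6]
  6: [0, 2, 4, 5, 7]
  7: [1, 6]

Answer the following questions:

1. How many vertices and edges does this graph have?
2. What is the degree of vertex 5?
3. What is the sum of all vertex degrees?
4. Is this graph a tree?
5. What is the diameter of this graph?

Count: 8 vertices, 11 edges.
Vertex 5 has neighbors [1, 2, 6], degree = 3.
Handshaking lemma: 2 * 11 = 22.
A tree on 8 vertices has 7 edges. This graph has 11 edges (4 extra). Not a tree.
Diameter (longest shortest path) = 3.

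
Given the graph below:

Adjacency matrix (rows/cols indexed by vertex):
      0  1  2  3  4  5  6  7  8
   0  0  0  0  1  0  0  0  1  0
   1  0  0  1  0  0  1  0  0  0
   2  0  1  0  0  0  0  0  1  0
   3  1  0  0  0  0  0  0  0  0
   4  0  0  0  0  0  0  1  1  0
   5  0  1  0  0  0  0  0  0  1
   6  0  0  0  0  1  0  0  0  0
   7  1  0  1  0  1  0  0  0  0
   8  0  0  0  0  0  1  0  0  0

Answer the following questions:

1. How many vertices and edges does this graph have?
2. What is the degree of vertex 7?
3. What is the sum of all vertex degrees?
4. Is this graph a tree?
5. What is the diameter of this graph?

Count: 9 vertices, 8 edges.
Vertex 7 has neighbors [0, 2, 4], degree = 3.
Handshaking lemma: 2 * 8 = 16.
A graph is a tree iff it is connected and has exactly n-1 edges. This graph is connected (all 9 vertices in one component) and has 9-1 = 8 edges. It is a tree.
Diameter (longest shortest path) = 6.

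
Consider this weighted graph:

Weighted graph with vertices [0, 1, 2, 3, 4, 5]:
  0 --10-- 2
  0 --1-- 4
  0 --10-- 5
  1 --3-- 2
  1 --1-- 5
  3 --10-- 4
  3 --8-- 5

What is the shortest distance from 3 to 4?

Using Dijkstra's algorithm from vertex 3:
Shortest path: 3 -> 4
Total weight: 10 = 10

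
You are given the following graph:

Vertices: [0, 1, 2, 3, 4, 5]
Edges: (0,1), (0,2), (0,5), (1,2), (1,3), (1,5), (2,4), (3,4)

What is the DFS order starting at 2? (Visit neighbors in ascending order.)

DFS from vertex 2 (neighbors processed in ascending order):
Visit order: 2, 0, 1, 3, 4, 5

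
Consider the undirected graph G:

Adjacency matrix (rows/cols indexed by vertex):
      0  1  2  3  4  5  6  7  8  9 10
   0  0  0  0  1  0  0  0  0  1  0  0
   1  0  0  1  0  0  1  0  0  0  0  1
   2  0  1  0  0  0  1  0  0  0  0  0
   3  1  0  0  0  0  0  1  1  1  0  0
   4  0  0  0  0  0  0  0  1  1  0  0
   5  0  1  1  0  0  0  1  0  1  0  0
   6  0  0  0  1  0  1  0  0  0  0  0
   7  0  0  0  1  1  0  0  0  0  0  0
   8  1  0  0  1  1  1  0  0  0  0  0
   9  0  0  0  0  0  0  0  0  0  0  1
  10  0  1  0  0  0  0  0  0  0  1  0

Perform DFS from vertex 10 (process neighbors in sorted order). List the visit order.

DFS from vertex 10 (neighbors processed in ascending order):
Visit order: 10, 1, 2, 5, 6, 3, 0, 8, 4, 7, 9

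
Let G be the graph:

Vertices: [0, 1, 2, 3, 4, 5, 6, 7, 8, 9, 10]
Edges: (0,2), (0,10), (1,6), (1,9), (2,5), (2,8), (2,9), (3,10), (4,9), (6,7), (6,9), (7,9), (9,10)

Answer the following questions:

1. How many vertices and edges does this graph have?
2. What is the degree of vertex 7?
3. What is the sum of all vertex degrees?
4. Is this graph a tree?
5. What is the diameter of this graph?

Count: 11 vertices, 13 edges.
Vertex 7 has neighbors [6, 9], degree = 2.
Handshaking lemma: 2 * 13 = 26.
A tree on 11 vertices has 10 edges. This graph has 13 edges (3 extra). Not a tree.
Diameter (longest shortest path) = 4.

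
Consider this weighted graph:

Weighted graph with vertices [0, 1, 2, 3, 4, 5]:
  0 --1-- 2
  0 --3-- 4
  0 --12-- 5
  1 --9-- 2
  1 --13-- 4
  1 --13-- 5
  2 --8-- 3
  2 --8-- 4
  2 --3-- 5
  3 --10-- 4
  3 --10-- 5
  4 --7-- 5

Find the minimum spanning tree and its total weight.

Applying Kruskal's algorithm (sort edges by weight, add if no cycle):
  Add (0,2) w=1
  Add (0,4) w=3
  Add (2,5) w=3
  Skip (4,5) w=7 (creates cycle)
  Skip (2,4) w=8 (creates cycle)
  Add (2,3) w=8
  Add (1,2) w=9
  Skip (3,4) w=10 (creates cycle)
  Skip (3,5) w=10 (creates cycle)
  Skip (0,5) w=12 (creates cycle)
  Skip (1,4) w=13 (creates cycle)
  Skip (1,5) w=13 (creates cycle)
MST weight = 24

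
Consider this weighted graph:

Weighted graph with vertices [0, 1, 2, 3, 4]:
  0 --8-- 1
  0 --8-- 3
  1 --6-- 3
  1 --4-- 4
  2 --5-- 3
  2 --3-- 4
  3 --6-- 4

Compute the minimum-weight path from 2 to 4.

Using Dijkstra's algorithm from vertex 2:
Shortest path: 2 -> 4
Total weight: 3 = 3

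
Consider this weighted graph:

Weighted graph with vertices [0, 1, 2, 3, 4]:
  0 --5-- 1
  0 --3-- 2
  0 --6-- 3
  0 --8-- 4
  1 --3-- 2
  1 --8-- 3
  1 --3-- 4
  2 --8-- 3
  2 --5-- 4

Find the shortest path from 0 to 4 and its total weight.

Using Dijkstra's algorithm from vertex 0:
Shortest path: 0 -> 4
Total weight: 8 = 8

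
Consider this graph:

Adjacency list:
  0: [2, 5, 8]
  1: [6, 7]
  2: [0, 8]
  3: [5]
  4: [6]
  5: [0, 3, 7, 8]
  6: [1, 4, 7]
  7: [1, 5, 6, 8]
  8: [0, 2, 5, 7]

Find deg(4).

Vertex 4 has neighbors [6], so deg(4) = 1.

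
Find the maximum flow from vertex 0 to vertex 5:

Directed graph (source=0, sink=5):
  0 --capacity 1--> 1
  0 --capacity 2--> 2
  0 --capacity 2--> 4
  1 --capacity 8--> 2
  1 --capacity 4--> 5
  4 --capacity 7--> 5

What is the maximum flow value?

Computing max flow:
  Flow on (0->1): 1/1
  Flow on (0->4): 2/2
  Flow on (1->5): 1/4
  Flow on (4->5): 2/7
Maximum flow = 3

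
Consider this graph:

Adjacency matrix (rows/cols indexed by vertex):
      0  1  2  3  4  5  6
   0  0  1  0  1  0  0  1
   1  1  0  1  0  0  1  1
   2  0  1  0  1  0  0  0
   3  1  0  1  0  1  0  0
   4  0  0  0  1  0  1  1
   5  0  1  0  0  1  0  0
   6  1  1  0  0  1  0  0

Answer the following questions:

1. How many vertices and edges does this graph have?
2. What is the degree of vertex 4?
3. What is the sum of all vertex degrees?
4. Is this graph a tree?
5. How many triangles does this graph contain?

Count: 7 vertices, 10 edges.
Vertex 4 has neighbors [3, 5, 6], degree = 3.
Handshaking lemma: 2 * 10 = 20.
A tree on 7 vertices has 6 edges. This graph has 10 edges (4 extra). Not a tree.
Number of triangles = 1.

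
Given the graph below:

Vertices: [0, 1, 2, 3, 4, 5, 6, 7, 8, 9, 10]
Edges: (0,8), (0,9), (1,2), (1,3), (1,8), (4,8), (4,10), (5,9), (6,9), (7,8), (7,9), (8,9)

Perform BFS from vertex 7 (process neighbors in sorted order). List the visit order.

BFS from vertex 7 (neighbors processed in ascending order):
Visit order: 7, 8, 9, 0, 1, 4, 5, 6, 2, 3, 10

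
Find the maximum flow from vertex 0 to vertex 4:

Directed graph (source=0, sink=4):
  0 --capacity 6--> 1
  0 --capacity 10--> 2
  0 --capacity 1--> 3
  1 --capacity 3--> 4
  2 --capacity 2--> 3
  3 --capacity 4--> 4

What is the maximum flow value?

Computing max flow:
  Flow on (0->1): 3/6
  Flow on (0->2): 2/10
  Flow on (0->3): 1/1
  Flow on (1->4): 3/3
  Flow on (2->3): 2/2
  Flow on (3->4): 3/4
Maximum flow = 6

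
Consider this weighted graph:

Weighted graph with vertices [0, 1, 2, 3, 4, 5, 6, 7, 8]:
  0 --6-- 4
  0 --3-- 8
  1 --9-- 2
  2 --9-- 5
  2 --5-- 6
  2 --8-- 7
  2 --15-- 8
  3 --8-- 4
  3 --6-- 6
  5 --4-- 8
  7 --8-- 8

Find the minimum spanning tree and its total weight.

Applying Kruskal's algorithm (sort edges by weight, add if no cycle):
  Add (0,8) w=3
  Add (5,8) w=4
  Add (2,6) w=5
  Add (0,4) w=6
  Add (3,6) w=6
  Add (2,7) w=8
  Add (3,4) w=8
  Skip (7,8) w=8 (creates cycle)
  Add (1,2) w=9
  Skip (2,5) w=9 (creates cycle)
  Skip (2,8) w=15 (creates cycle)
MST weight = 49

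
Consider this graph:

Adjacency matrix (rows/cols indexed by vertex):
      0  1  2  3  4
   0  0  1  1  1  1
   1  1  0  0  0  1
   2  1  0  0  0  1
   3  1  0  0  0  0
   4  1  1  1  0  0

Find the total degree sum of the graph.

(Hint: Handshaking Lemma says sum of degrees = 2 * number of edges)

Count edges: 6 edges.
By Handshaking Lemma: sum of degrees = 2 * 6 = 12.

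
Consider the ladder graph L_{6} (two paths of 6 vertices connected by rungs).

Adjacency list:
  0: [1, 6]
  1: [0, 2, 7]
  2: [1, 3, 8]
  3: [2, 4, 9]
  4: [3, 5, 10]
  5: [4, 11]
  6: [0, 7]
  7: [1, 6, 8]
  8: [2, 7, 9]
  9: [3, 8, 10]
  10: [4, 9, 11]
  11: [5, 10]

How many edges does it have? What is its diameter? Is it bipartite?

Ladder graph L_{6}: 6 rungs + 2 * (6-1) path edges = 6 + 10 = 16 edges.
Diameter = 6.
Ladder graphs are bipartite (alternating coloring along each path).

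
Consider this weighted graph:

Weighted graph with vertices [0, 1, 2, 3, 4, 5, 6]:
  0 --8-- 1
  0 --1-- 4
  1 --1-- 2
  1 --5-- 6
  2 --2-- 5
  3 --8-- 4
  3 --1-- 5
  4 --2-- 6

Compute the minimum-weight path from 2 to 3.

Using Dijkstra's algorithm from vertex 2:
Shortest path: 2 -> 5 -> 3
Total weight: 2 + 1 = 3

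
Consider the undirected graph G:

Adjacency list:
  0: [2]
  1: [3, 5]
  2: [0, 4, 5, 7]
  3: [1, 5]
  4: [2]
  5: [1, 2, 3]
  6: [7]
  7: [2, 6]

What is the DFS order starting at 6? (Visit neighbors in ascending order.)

DFS from vertex 6 (neighbors processed in ascending order):
Visit order: 6, 7, 2, 0, 4, 5, 1, 3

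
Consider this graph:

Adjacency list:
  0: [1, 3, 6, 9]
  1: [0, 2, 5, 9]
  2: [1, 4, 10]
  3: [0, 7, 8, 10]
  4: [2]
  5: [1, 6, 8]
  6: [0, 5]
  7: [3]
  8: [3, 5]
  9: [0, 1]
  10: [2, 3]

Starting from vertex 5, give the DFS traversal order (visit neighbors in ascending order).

DFS from vertex 5 (neighbors processed in ascending order):
Visit order: 5, 1, 0, 3, 7, 8, 10, 2, 4, 6, 9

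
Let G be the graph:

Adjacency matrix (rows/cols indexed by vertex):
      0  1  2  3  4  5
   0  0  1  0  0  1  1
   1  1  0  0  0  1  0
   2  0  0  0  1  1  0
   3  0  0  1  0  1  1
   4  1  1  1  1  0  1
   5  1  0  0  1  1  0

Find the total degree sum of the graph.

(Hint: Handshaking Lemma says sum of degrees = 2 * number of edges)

Count edges: 9 edges.
By Handshaking Lemma: sum of degrees = 2 * 9 = 18.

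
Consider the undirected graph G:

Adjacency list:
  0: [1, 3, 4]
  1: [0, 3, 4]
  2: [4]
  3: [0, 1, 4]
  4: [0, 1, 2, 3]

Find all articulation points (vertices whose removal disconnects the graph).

An articulation point is a vertex whose removal disconnects the graph.
Articulation points: [4]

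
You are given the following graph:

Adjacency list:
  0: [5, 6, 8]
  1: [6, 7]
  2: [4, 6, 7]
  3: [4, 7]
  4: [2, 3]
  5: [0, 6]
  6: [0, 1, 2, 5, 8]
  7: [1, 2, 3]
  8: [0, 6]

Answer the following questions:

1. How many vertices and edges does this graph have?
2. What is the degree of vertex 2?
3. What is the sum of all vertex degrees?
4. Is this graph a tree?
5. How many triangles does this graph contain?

Count: 9 vertices, 12 edges.
Vertex 2 has neighbors [4, 6, 7], degree = 3.
Handshaking lemma: 2 * 12 = 24.
A tree on 9 vertices has 8 edges. This graph has 12 edges (4 extra). Not a tree.
Number of triangles = 2.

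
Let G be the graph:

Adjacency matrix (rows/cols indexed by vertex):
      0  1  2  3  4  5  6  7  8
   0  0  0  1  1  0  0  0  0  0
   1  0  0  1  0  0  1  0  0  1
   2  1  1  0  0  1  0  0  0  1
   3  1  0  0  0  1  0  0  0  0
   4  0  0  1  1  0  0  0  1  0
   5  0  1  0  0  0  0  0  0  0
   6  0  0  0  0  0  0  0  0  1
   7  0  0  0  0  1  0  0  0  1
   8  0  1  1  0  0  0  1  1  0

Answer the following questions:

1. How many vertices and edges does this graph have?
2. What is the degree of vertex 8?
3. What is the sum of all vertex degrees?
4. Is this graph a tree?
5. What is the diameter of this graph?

Count: 9 vertices, 11 edges.
Vertex 8 has neighbors [1, 2, 6, 7], degree = 4.
Handshaking lemma: 2 * 11 = 22.
A tree on 9 vertices has 8 edges. This graph has 11 edges (3 extra). Not a tree.
Diameter (longest shortest path) = 4.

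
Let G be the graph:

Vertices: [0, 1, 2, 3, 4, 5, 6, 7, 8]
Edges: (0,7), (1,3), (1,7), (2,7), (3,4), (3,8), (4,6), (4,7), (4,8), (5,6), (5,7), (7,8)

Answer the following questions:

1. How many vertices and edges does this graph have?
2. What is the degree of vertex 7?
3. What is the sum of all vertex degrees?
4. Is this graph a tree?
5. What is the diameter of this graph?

Count: 9 vertices, 12 edges.
Vertex 7 has neighbors [0, 1, 2, 4, 5, 8], degree = 6.
Handshaking lemma: 2 * 12 = 24.
A tree on 9 vertices has 8 edges. This graph has 12 edges (4 extra). Not a tree.
Diameter (longest shortest path) = 3.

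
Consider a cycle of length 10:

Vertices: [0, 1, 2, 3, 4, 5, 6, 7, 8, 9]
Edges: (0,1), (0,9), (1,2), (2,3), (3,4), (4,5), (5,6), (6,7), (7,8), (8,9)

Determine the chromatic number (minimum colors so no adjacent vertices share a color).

This is an even cycle (C_10). Even cycles are bipartite.
Chromatic number = 2.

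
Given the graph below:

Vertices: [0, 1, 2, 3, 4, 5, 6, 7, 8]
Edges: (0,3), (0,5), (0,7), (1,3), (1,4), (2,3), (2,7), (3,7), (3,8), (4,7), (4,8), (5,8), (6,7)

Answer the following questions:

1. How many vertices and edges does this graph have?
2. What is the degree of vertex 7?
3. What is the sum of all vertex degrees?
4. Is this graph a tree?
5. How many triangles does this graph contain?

Count: 9 vertices, 13 edges.
Vertex 7 has neighbors [0, 2, 3, 4, 6], degree = 5.
Handshaking lemma: 2 * 13 = 26.
A tree on 9 vertices has 8 edges. This graph has 13 edges (5 extra). Not a tree.
Number of triangles = 2.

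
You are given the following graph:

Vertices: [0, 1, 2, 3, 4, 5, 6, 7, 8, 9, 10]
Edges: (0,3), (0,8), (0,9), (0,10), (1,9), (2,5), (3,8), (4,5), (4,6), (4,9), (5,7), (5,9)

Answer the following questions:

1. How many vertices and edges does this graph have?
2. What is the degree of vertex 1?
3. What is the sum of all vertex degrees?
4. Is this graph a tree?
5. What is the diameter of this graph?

Count: 11 vertices, 12 edges.
Vertex 1 has neighbors [9], degree = 1.
Handshaking lemma: 2 * 12 = 24.
A tree on 11 vertices has 10 edges. This graph has 12 edges (2 extra). Not a tree.
Diameter (longest shortest path) = 4.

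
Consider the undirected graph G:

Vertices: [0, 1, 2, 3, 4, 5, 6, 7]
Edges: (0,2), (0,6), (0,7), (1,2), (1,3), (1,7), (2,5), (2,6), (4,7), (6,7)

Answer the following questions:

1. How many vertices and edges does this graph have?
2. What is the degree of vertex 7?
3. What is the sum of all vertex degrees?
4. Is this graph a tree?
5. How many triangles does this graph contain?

Count: 8 vertices, 10 edges.
Vertex 7 has neighbors [0, 1, 4, 6], degree = 4.
Handshaking lemma: 2 * 10 = 20.
A tree on 8 vertices has 7 edges. This graph has 10 edges (3 extra). Not a tree.
Number of triangles = 2.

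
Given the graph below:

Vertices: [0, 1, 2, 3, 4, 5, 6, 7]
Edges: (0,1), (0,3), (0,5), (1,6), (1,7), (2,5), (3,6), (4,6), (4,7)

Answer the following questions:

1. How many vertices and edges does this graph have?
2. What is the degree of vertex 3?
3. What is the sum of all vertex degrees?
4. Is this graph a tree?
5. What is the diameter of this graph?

Count: 8 vertices, 9 edges.
Vertex 3 has neighbors [0, 6], degree = 2.
Handshaking lemma: 2 * 9 = 18.
A tree on 8 vertices has 7 edges. This graph has 9 edges (2 extra). Not a tree.
Diameter (longest shortest path) = 5.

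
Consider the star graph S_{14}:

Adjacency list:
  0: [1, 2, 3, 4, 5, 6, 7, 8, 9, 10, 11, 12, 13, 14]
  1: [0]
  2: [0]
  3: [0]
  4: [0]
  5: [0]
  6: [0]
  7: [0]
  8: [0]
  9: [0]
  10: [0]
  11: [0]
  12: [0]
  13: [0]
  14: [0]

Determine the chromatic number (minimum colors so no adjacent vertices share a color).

S_{14} has one hub adjacent to 14 leaves; leaves are pairwise non-adjacent.
Color the hub 0 and every leaf 1.
Chromatic number = 2.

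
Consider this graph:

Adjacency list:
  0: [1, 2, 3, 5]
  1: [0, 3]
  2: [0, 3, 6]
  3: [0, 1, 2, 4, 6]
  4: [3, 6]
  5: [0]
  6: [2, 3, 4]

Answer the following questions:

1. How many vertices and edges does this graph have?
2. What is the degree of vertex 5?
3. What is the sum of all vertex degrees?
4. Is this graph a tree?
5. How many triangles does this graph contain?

Count: 7 vertices, 10 edges.
Vertex 5 has neighbors [0], degree = 1.
Handshaking lemma: 2 * 10 = 20.
A tree on 7 vertices has 6 edges. This graph has 10 edges (4 extra). Not a tree.
Number of triangles = 4.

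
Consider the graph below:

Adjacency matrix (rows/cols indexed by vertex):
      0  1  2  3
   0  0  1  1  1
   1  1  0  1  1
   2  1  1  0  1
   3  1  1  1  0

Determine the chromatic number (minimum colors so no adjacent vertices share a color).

The graph has a maximum clique of size 4 (lower bound on chromatic number).
A valid 4-coloring: {0: 0, 1: 1, 2: 2, 3: 3}.
Chromatic number = 4.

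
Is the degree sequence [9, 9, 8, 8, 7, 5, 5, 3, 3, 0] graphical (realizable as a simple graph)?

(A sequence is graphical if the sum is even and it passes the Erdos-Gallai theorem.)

Sum of degrees = 57. Sum is odd, so the sequence is NOT graphical.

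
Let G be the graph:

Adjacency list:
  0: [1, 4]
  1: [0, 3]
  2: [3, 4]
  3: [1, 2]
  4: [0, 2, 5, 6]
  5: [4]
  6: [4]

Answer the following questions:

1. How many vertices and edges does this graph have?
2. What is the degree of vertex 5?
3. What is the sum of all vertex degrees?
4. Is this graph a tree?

Count: 7 vertices, 7 edges.
Vertex 5 has neighbors [4], degree = 1.
Handshaking lemma: 2 * 7 = 14.
A tree on 7 vertices has 6 edges. This graph has 7 edges (1 extra). Not a tree.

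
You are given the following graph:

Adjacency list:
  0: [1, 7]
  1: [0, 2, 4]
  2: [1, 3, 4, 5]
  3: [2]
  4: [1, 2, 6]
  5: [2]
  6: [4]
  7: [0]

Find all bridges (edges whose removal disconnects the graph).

A bridge is an edge whose removal increases the number of connected components.
Bridges found: (0,1), (0,7), (2,3), (2,5), (4,6)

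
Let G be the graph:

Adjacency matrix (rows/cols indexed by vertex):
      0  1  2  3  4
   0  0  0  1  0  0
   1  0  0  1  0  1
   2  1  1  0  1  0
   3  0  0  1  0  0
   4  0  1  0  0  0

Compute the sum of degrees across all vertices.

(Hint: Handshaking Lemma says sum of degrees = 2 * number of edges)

Count edges: 4 edges.
By Handshaking Lemma: sum of degrees = 2 * 4 = 8.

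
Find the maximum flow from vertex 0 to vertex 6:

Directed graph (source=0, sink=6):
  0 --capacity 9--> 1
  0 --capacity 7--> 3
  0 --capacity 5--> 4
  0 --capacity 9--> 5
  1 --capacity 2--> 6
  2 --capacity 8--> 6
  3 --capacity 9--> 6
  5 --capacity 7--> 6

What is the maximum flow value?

Computing max flow:
  Flow on (0->1): 2/9
  Flow on (0->3): 7/7
  Flow on (0->5): 7/9
  Flow on (1->6): 2/2
  Flow on (3->6): 7/9
  Flow on (5->6): 7/7
Maximum flow = 16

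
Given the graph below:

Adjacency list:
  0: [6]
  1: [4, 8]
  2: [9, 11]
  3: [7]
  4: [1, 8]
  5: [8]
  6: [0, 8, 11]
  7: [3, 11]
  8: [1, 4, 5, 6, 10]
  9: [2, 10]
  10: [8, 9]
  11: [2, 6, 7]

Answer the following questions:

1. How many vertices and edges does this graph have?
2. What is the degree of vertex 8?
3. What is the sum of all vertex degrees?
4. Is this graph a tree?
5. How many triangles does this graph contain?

Count: 12 vertices, 13 edges.
Vertex 8 has neighbors [1, 4, 5, 6, 10], degree = 5.
Handshaking lemma: 2 * 13 = 26.
A tree on 12 vertices has 11 edges. This graph has 13 edges (2 extra). Not a tree.
Number of triangles = 1.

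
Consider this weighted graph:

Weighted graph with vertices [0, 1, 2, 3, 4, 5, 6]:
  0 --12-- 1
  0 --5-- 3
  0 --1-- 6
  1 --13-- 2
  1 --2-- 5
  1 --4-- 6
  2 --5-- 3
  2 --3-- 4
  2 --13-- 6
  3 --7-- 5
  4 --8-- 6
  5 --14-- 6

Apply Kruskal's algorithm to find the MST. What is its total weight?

Applying Kruskal's algorithm (sort edges by weight, add if no cycle):
  Add (0,6) w=1
  Add (1,5) w=2
  Add (2,4) w=3
  Add (1,6) w=4
  Add (0,3) w=5
  Add (2,3) w=5
  Skip (3,5) w=7 (creates cycle)
  Skip (4,6) w=8 (creates cycle)
  Skip (0,1) w=12 (creates cycle)
  Skip (1,2) w=13 (creates cycle)
  Skip (2,6) w=13 (creates cycle)
  Skip (5,6) w=14 (creates cycle)
MST weight = 20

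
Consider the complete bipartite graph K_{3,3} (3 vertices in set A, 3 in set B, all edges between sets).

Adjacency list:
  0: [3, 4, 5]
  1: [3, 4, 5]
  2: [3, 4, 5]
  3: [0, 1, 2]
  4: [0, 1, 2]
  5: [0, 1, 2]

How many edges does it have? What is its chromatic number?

K_{3,3} has 3 * 3 = 9 edges.
Bipartite graphs have chromatic number 2 (color each partition differently).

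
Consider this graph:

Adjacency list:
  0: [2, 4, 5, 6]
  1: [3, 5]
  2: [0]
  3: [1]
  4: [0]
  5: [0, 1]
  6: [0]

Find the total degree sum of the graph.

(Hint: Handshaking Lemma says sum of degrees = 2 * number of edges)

Count edges: 6 edges.
By Handshaking Lemma: sum of degrees = 2 * 6 = 12.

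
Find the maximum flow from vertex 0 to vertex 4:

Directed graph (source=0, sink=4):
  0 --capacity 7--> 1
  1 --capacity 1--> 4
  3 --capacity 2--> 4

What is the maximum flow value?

Computing max flow:
  Flow on (0->1): 1/7
  Flow on (1->4): 1/1
Maximum flow = 1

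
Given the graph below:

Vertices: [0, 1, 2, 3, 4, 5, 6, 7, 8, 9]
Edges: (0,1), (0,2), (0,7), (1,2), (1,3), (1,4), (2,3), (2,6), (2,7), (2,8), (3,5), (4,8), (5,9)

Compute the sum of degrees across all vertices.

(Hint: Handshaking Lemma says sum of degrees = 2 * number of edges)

Count edges: 13 edges.
By Handshaking Lemma: sum of degrees = 2 * 13 = 26.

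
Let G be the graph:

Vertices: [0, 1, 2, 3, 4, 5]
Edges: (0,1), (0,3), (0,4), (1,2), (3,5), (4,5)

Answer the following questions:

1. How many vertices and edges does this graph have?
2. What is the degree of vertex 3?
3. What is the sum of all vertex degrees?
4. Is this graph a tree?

Count: 6 vertices, 6 edges.
Vertex 3 has neighbors [0, 5], degree = 2.
Handshaking lemma: 2 * 6 = 12.
A tree on 6 vertices has 5 edges. This graph has 6 edges (1 extra). Not a tree.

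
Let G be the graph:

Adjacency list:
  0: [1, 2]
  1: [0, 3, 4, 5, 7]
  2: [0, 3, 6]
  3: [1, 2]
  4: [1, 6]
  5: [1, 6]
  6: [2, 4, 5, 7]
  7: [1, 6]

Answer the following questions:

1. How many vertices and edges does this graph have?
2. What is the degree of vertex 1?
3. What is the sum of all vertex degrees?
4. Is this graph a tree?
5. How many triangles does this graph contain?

Count: 8 vertices, 11 edges.
Vertex 1 has neighbors [0, 3, 4, 5, 7], degree = 5.
Handshaking lemma: 2 * 11 = 22.
A tree on 8 vertices has 7 edges. This graph has 11 edges (4 extra). Not a tree.
Number of triangles = 0.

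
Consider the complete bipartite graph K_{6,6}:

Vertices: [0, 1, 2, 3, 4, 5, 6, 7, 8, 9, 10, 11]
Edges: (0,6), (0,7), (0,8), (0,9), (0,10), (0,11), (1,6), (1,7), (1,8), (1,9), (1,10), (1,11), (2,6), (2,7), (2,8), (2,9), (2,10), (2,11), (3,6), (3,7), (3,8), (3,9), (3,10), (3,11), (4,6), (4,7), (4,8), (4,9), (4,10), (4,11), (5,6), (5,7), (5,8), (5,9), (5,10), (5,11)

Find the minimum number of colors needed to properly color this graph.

K_{6,6} is bipartite: vertices split into two independent sets of size 6 and 6.
Color one set 0, the other 1. No adjacent vertices share a color.
Chromatic number = 2.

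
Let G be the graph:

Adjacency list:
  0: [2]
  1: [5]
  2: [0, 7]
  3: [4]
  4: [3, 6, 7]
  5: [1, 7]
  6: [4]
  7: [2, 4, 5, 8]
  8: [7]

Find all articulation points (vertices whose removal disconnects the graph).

An articulation point is a vertex whose removal disconnects the graph.
Articulation points: [2, 4, 5, 7]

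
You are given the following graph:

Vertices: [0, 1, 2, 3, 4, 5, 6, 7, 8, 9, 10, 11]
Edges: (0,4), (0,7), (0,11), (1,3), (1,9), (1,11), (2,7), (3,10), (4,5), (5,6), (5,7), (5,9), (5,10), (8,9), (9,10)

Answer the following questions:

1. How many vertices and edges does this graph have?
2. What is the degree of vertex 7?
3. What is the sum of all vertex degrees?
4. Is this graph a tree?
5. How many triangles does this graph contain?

Count: 12 vertices, 15 edges.
Vertex 7 has neighbors [0, 2, 5], degree = 3.
Handshaking lemma: 2 * 15 = 30.
A tree on 12 vertices has 11 edges. This graph has 15 edges (4 extra). Not a tree.
Number of triangles = 1.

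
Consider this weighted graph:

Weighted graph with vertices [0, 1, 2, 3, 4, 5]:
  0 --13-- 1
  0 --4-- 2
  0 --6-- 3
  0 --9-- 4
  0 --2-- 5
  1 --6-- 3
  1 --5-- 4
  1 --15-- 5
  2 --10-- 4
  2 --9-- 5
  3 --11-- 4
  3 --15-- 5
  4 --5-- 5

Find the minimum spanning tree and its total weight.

Applying Kruskal's algorithm (sort edges by weight, add if no cycle):
  Add (0,5) w=2
  Add (0,2) w=4
  Add (1,4) w=5
  Add (4,5) w=5
  Add (0,3) w=6
  Skip (1,3) w=6 (creates cycle)
  Skip (0,4) w=9 (creates cycle)
  Skip (2,5) w=9 (creates cycle)
  Skip (2,4) w=10 (creates cycle)
  Skip (3,4) w=11 (creates cycle)
  Skip (0,1) w=13 (creates cycle)
  Skip (1,5) w=15 (creates cycle)
  Skip (3,5) w=15 (creates cycle)
MST weight = 22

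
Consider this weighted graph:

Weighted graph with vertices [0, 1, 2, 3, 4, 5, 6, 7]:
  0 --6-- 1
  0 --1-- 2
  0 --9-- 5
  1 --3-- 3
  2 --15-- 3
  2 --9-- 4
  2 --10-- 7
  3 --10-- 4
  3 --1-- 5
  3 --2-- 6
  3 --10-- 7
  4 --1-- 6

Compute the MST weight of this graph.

Applying Kruskal's algorithm (sort edges by weight, add if no cycle):
  Add (0,2) w=1
  Add (3,5) w=1
  Add (4,6) w=1
  Add (3,6) w=2
  Add (1,3) w=3
  Add (0,1) w=6
  Skip (0,5) w=9 (creates cycle)
  Skip (2,4) w=9 (creates cycle)
  Add (2,7) w=10
  Skip (3,7) w=10 (creates cycle)
  Skip (3,4) w=10 (creates cycle)
  Skip (2,3) w=15 (creates cycle)
MST weight = 24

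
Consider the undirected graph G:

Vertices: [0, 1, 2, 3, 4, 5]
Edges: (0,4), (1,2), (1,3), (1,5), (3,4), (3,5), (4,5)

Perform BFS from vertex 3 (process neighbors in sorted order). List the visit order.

BFS from vertex 3 (neighbors processed in ascending order):
Visit order: 3, 1, 4, 5, 2, 0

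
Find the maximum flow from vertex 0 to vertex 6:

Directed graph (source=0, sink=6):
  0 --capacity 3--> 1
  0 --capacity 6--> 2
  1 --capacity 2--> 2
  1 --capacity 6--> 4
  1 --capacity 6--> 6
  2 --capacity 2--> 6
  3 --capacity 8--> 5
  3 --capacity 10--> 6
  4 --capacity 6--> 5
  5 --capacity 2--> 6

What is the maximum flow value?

Computing max flow:
  Flow on (0->1): 3/3
  Flow on (0->2): 2/6
  Flow on (1->6): 3/6
  Flow on (2->6): 2/2
Maximum flow = 5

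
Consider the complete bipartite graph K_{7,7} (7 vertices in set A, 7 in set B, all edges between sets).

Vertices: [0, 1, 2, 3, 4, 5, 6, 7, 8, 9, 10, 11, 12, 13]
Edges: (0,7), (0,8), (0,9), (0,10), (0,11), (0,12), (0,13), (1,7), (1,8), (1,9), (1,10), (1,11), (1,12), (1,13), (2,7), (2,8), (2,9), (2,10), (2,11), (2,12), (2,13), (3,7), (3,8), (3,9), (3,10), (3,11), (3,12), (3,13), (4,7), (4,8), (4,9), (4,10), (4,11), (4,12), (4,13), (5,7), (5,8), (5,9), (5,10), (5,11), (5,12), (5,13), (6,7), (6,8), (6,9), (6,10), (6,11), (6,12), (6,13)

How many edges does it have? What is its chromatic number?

K_{7,7} has 7 * 7 = 49 edges.
Bipartite graphs have chromatic number 2 (color each partition differently).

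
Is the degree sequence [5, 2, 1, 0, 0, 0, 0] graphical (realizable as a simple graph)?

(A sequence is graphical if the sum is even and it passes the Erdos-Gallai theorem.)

Sum of degrees = 8. Sum is even but fails Erdos-Gallai. The sequence is NOT graphical.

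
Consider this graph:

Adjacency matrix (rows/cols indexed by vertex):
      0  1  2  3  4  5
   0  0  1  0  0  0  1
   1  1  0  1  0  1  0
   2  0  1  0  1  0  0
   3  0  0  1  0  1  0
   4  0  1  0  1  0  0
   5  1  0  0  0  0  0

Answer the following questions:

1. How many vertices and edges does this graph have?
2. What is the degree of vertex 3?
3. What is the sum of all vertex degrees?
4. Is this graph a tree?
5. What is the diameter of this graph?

Count: 6 vertices, 6 edges.
Vertex 3 has neighbors [2, 4], degree = 2.
Handshaking lemma: 2 * 6 = 12.
A tree on 6 vertices has 5 edges. This graph has 6 edges (1 extra). Not a tree.
Diameter (longest shortest path) = 4.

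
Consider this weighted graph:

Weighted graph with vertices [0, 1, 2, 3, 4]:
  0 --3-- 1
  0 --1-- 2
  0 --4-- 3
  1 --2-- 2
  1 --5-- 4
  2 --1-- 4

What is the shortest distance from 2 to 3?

Using Dijkstra's algorithm from vertex 2:
Shortest path: 2 -> 0 -> 3
Total weight: 1 + 4 = 5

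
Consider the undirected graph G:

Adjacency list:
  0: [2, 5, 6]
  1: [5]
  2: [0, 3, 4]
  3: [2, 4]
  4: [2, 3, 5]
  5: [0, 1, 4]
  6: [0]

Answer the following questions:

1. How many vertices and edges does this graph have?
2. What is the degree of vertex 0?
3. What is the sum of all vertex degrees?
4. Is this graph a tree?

Count: 7 vertices, 8 edges.
Vertex 0 has neighbors [2, 5, 6], degree = 3.
Handshaking lemma: 2 * 8 = 16.
A tree on 7 vertices has 6 edges. This graph has 8 edges (2 extra). Not a tree.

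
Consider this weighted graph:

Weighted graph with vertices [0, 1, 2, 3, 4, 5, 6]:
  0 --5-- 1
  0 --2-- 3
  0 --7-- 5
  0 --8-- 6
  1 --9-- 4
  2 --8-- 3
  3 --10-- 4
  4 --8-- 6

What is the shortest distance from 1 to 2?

Using Dijkstra's algorithm from vertex 1:
Shortest path: 1 -> 0 -> 3 -> 2
Total weight: 5 + 2 + 8 = 15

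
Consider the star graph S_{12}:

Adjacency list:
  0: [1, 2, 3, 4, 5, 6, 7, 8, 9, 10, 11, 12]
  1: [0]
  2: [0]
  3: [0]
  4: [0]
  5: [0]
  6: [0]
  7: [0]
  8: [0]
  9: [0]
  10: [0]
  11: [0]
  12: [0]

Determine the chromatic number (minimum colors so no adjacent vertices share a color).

S_{12} has one hub adjacent to 12 leaves; leaves are pairwise non-adjacent.
Color the hub 0 and every leaf 1.
Chromatic number = 2.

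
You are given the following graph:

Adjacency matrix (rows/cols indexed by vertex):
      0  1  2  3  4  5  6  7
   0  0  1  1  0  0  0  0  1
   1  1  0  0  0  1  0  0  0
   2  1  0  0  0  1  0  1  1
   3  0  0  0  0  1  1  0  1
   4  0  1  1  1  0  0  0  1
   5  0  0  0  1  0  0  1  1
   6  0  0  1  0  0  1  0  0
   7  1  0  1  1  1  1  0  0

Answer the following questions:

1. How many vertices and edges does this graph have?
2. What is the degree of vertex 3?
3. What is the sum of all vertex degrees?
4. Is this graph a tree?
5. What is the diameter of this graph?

Count: 8 vertices, 13 edges.
Vertex 3 has neighbors [4, 5, 7], degree = 3.
Handshaking lemma: 2 * 13 = 26.
A tree on 8 vertices has 7 edges. This graph has 13 edges (6 extra). Not a tree.
Diameter (longest shortest path) = 3.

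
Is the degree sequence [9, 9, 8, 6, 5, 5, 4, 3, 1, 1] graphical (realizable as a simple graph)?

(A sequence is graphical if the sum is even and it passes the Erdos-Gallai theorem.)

Sum of degrees = 51. Sum is odd, so the sequence is NOT graphical.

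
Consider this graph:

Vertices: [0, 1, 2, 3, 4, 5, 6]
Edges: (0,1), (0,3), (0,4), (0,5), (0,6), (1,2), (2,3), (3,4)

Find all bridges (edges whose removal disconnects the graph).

A bridge is an edge whose removal increases the number of connected components.
Bridges found: (0,5), (0,6)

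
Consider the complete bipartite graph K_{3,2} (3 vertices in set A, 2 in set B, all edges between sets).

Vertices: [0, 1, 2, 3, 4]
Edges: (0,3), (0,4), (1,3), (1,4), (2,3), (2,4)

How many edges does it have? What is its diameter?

K_{3,2} has 3 * 2 = 6 edges.
Any vertex reaches any opposite-side vertex in 1 step; same-side vertices reach in 2 steps via any opposite-side vertex.
Diameter = 2.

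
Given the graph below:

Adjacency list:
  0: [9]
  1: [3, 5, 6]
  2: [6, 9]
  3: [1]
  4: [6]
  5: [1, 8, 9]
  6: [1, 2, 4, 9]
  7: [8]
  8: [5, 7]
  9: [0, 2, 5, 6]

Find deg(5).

Vertex 5 has neighbors [1, 8, 9], so deg(5) = 3.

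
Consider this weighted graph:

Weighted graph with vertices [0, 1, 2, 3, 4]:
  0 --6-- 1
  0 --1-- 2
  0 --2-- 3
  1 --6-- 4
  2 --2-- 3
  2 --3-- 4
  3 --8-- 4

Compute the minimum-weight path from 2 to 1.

Using Dijkstra's algorithm from vertex 2:
Shortest path: 2 -> 0 -> 1
Total weight: 1 + 6 = 7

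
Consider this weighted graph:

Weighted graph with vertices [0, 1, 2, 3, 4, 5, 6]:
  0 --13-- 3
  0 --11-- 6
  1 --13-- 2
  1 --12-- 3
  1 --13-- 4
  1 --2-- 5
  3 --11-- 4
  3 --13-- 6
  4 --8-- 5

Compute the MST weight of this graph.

Applying Kruskal's algorithm (sort edges by weight, add if no cycle):
  Add (1,5) w=2
  Add (4,5) w=8
  Add (0,6) w=11
  Add (3,4) w=11
  Skip (1,3) w=12 (creates cycle)
  Add (0,3) w=13
  Skip (1,4) w=13 (creates cycle)
  Add (1,2) w=13
  Skip (3,6) w=13 (creates cycle)
MST weight = 58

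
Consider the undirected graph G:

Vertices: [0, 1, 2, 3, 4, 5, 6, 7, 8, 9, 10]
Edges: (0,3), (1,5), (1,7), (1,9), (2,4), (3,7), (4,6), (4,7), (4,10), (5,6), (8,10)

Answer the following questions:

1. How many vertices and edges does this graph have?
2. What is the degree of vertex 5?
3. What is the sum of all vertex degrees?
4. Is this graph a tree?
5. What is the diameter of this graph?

Count: 11 vertices, 11 edges.
Vertex 5 has neighbors [1, 6], degree = 2.
Handshaking lemma: 2 * 11 = 22.
A tree on 11 vertices has 10 edges. This graph has 11 edges (1 extra). Not a tree.
Diameter (longest shortest path) = 5.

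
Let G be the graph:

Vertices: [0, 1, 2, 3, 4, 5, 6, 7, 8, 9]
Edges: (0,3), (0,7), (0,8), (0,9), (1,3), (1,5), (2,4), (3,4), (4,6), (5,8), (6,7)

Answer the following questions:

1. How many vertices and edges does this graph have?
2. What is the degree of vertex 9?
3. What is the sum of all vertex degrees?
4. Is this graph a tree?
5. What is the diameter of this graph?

Count: 10 vertices, 11 edges.
Vertex 9 has neighbors [0], degree = 1.
Handshaking lemma: 2 * 11 = 22.
A tree on 10 vertices has 9 edges. This graph has 11 edges (2 extra). Not a tree.
Diameter (longest shortest path) = 4.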